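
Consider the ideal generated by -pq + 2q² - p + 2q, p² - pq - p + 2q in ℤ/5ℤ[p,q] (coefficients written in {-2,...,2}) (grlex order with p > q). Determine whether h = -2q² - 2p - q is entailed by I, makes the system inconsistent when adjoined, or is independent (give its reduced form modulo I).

First compute the reduced Gröbner basis of I by Buchberger's algorithm.
f_1 = -pq + 2q² - p + 2q, LT = pq.
f_2 = p² - pq - p + 2q, LT = p².

S(f_1,f_2): lcm = p²q. S = -pq² + p² - pq - 2q².
  reduce S modulo (f_1, f_2):
  remainder -2q³ - 2q² ≠ 0; add k_3 = -2q³ - 2q² to the basis.

The other S-polynomials (S(f_1,k_3), S(f_2,k_3)) all reduce to 0 modulo the current basis, so we have a Gröbner basis.
Inter-reduce: drop elements whose leading term is divisible by another's, tail-reduce, and make monic.
Reduced Gröbner basis: {q³ + q², p² - 2q², pq - 2q² + p - 2q}.
Label its elements g_1 = q³ + q², g_2 = p² - 2q², g_3 = pq - 2q² + p - 2q.

Reduce h = -2q² - 2p - q modulo G:
  leading term q²: no divisor's leading term divides it; move -2q² to the remainder.
  leading term p: no divisor's leading term divides it; move -2p to the remainder.
  leading term q: no divisor's leading term divides it; move -q to the remainder.
  normal form = -2q² - 2p - q.
The normal form is nonzero, so h ∉ I. Since h minus its normal form lies in I, I + (h) = I + (r) where r = -2q² - 2p - q; decide whether this ideal is the whole ring.
Run Buchberger on G together with r (pairs among the g_i already reduce to 0 since G is a Gröbner basis):
g_1 = q³ + q², LT = q³.
g_2 = p² - 2q², LT = p².
g_3 = pq - 2q² + p - 2q, LT = pq.
r = -2q² - 2p - q, LT = q².

S(g_3,r): lcm = pq². S = -2q³ - p² - 2pq - 2q².
  reduce S modulo (g_1, g_2, g_3, r):
  remainder -2p - q ≠ 0; add m_5 = -2p - q to the basis.

The other S-polynomials (S(g_1,g_2), S(g_1,g_3), S(g_1,r), S(g_2,g_3), S(g_2,r), S(g_1,m_5), S(g_2,m_5), S(g_3,m_5), S(r,m_5)) all reduce to 0 modulo the current basis, so we have a Gröbner basis.
Inter-reduce: drop elements whose leading term is divisible by another's, tail-reduce, and make monic.
Reduced Gröbner basis: {q², p - 2q}.
The reduced Gröbner basis of I + (h) is {q², p - 2q} ≠ {1}, a proper ideal, so the enlarged system stays consistent: h is independent of I, with normal form -2q² - 2p - q.

-2q² - 2p - q is independent of I; its normal form modulo I is -2q² - 2p - q.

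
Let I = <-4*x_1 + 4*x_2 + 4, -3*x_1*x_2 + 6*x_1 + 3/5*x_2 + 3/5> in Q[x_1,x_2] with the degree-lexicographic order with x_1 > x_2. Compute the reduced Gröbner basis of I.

G = {x_2**2 - 6/5*x_2 - 11/5, x_1 - x_2 - 1}

f_1 = -4*x_1 + 4*x_2 + 4, LT = x_1.
f_2 = -3*x_1*x_2 + 6*x_1 + 3/5*x_2 + 3/5, LT = x_1*x_2.

S(f_1,f_2): lcm = x_1*x_2. S = -x_2**2 + 2*x_1 - 4/5*x_2 + 1/5.
  leading term x_2**2: no divisor's leading term divides it; move -x_2**2 to the remainder.
  leading term x_1: subtract (-1/2)·f_1 from 2*x_1 - 4/5*x_2 + 1/5 → 6/5*x_2 + 11/5
  leading term x_2: no divisor's leading term divides it; move 6/5*x_2 to the remainder.
  leading term 1: no divisor's leading term divides it; move 11/5 to the remainder.
  remainder -x_2**2 + 6/5*x_2 + 11/5 ≠ 0; add g_3 = -x_2**2 + 6/5*x_2 + 11/5 to the basis.

The other S-polynomials (S(f_1,g_3), S(f_2,g_3)) all reduce to 0 modulo the current basis, so we have a Gröbner basis.
Inter-reduce: drop elements whose leading term is divisible by another's, tail-reduce, and make monic.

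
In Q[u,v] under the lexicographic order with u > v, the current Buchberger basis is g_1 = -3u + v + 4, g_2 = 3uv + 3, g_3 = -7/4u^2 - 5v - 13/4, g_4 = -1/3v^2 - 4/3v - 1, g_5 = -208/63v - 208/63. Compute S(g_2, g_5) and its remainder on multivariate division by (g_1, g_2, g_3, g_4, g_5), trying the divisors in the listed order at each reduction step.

S(g_2, g_5) = -u + 1; remainder on division = 0.

lcm(LM(g_2), LM(g_5)) = uv.
S = (lcm/LT(g_2))·g_2 − (lcm/LT(g_5))·g_5 = -u + 1.
Reduce S modulo (g_1, g_2, g_3, g_4, g_5) in that order:
  leading term u: subtract (1/3)·g_1 from -u + 1 → -1/3v - 1/3
  leading term v: subtract (21/208)·g_5 from -1/3v - 1/3 → 0
The remainder is 0, so this S-polynomial contributes no new basis element.
This is the inner loop of Buchberger's algorithm — each nonzero remainder becomes a new basis element.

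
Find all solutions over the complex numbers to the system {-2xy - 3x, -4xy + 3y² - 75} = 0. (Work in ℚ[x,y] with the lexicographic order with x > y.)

{(0, -5), (91/8, -3/2), (0, 5)}

Compute a lex Gröbner basis by Buchberger's algorithm.
f_1 = -2xy - 3x, LT = xy.
f_2 = -4xy + 3y² - 75, LT = xy.

S(f_1,f_2): lcm = xy. S = 3/2x + ¾y² - 75/4.
  reduce S modulo (f_1, f_2):
  remainder 3/2x + ¾y² - 75/4 ≠ 0; add h_3 = 3/2x + ¾y² - 75/4 to the basis.

S(f_1,h_3): lcm = xy. S = 3/2x - ½y³ + 25/2y.
  reduce S modulo (f_1, f_2, h_3):
  remainder -½y³ - ¾y² + 25/2y + 75/4 ≠ 0; add h_4 = -½y³ - ¾y² + 25/2y + 75/4 to the basis.

The other S-polynomials (S(f_2,h_3), S(f_1,h_4), S(f_2,h_4), S(h_3,h_4)) all reduce to 0 modulo the current basis, so we have a Gröbner basis.
Inter-reduce: drop elements whose leading term is divisible by another's, tail-reduce, and make monic.
Reduced Gröbner basis: {x + ½y² - 25/2, y³ + 3/2y² - 25y - 75/2}.

The lex basis is triangular: the last element involves only y. Solving y³ + 3/2y² - 25y - 75/2 = 0 gives y ∈ {-5, -3/2, 5}; substituting each value into the earlier elements determines the remaining variables.
  y = -5: the earlier basis element becomes x = 0, giving x = 0 — point (0, -5).
  y = -3/2: the earlier basis element becomes x - 91/8 = 0, giving x = 91/8 — point (91/8, -3/2).
  y = 5: the earlier basis element becomes x = 0, giving x = 0 — point (0, 5).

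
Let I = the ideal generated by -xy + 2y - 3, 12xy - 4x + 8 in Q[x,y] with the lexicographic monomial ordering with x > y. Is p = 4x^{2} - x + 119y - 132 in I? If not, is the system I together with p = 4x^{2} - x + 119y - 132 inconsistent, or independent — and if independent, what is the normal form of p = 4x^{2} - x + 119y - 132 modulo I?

First compute the reduced Gröbner basis of I by Buchberger's algorithm.
f_1 = -xy + 2y - 3, LT = xy.
f_2 = 12xy - 4x + 8, LT = xy.

S(f_1,f_2): lcm = xy. S = \tfrac{1}{3}x - 2y + \tfrac{7}{3}.
  leading term x: no divisor's leading term divides it; move \tfrac{1}{3}x to the remainder.
  leading term y: no divisor's leading term divides it; move -2y to the remainder.
  leading term 1: no divisor's leading term divides it; move \tfrac{7}{3} to the remainder.
  remainder \tfrac{1}{3}x - 2y + \tfrac{7}{3} ≠ 0; add h_3 = \tfrac{1}{3}x - 2y + \tfrac{7}{3} to the basis.

S(f_1,h_3): lcm = xy. S = 6y^{2} - 9y + 3.
  leading term y^{2}: no divisor's leading term divides it; move 6y^{2} to the remainder.
  leading term y: no divisor's leading term divides it; move -9y to the remainder.
  leading term 1: no divisor's leading term divides it; move 3 to the remainder.
  remainder 6y^{2} - 9y + 3 ≠ 0; add h_4 = 6y^{2} - 9y + 3 to the basis.

S(f_2,h_3): lcm = xy. S = -\tfrac{1}{3}x + 6y^{2} - 7y + \tfrac{2}{3}.
  leading term x: subtract (-1)·h_3 from -\tfrac{1}{3}x + 6y^{2} - 7y + \tfrac{2}{3} → 6y^{2} - 9y + 3
  leading term y^{2}: subtract (1)·h_4 from 6y^{2} - 9y + 3 → 0
  remainder 0.

S(f_1,h_4): lcm = xy^{2}. S = \tfrac{3}{2}xy - \tfrac{1}{2}x - 2y^{2} + 3y.
  leading term xy: subtract (-\tfrac{3}{2})·f_1 from \tfrac{3}{2}xy - \tfrac{1}{2}x - 2y^{2} + 3y → -\tfrac{1}{2}x - 2y^{2} + 6y - \tfrac{9}{2}
  leading term x: subtract (-\tfrac{3}{2})·h_3 from -\tfrac{1}{2}x - 2y^{2} + 6y - \tfrac{9}{2} → -2y^{2} + 3y - 1
  leading term y^{2}: subtract (-\tfrac{1}{3})·h_4 from -2y^{2} + 3y - 1 → 0
  remainder 0.

S(f_2,h_4): lcm = xy^{2}. S = \tfrac{7}{6}xy - \tfrac{1}{2}x + \tfrac{2}{3}y.
  leading term xy: subtract (-\tfrac{7}{6})·f_1 from \tfrac{7}{6}xy - \tfrac{1}{2}x + \tfrac{2}{3}y → -\tfrac{1}{2}x + 3y - \tfrac{7}{2}
  leading term x: subtract (-\tfrac{3}{2})·h_3 from -\tfrac{1}{2}x + 3y - \tfrac{7}{2} → 0
  remainder 0.

S(h_3,h_4): leading monomials are coprime, so the S-polynomial reduces to 0 (Buchberger's first criterion).
Every S-polynomial of the final basis reduces to 0, so we have a Gröbner basis.
Inter-reduce: drop elements whose leading term is divisible by another's, tail-reduce, and make monic.
Reduced Gröbner basis: {x - 6y + 7, y^{2} - \tfrac{3}{2}y + \tfrac{1}{2}}.
Label its elements g_1 = x - 6y + 7, g_2 = y^{2} - \tfrac{3}{2}y + \tfrac{1}{2}.

Reduce p = 4x^{2} - x + 119y - 132 modulo G:
  leading term x^{2}: subtract (4x)·g_1 from 4x^{2} - x + 119y - 132 → 24xy - 29x + 119y - 132
  leading term xy: subtract (24y)·g_1 from 24xy - 29x + 119y - 132 → -29x + 144y^{2} - 49y - 132
  leading term x: subtract (-29)·g_1 from -29x + 144y^{2} - 49y - 132 → 144y^{2} - 223y + 71
  leading term y^{2}: subtract (144)·g_2 from 144y^{2} - 223y + 71 → -7y - 1
  leading term y: no divisor's leading term divides it; move -7y to the remainder.
  leading term 1: no divisor's leading term divides it; move -1 to the remainder.
  normal form = -7y - 1.
The normal form is nonzero, so p ∉ I. Since p minus its normal form lies in I, I + (p) = I + (r) where r = -7y - 1; decide whether this ideal is the whole ring.
Run Buchberger on G together with r (pairs among the g_i already reduce to 0 since G is a Gröbner basis):
g_1 = x - 6y + 7, LT = x.
g_2 = y^{2} - \tfrac{3}{2}y + \tfrac{1}{2}, LT = y^{2}.
r = -7y - 1, LT = y.

S(g_1,g_2): leading monomials are coprime, so the S-polynomial reduces to 0 (Buchberger's first criterion).
S(g_1,r): leading monomials are coprime, so the S-polynomial reduces to 0 (Buchberger's first criterion).
S(g_2,r): lcm = y^{2}. S = -\tfrac{23}{14}y + \tfrac{1}{2}.
  leading term y: subtract (\tfrac{23}{98})·r from -\tfrac{23}{14}y + \tfrac{1}{2} → \tfrac{36}{49}
  leading term 1: no divisor's leading term divides it; move \tfrac{36}{49} to the remainder.
  remainder \tfrac{36}{49} ≠ 0; add m_4 = \tfrac{36}{49} to the basis.

S(g_1,m_4): leading monomials are coprime, so the S-polynomial reduces to 0 (Buchberger's first criterion).
S(g_2,m_4): leading monomials are coprime, so the S-polynomial reduces to 0 (Buchberger's first criterion).
S(r,m_4): leading monomials are coprime, so the S-polynomial reduces to 0 (Buchberger's first criterion).
Every S-polynomial of the final basis reduces to 0, so we have a Gröbner basis.
Inter-reduce: drop elements whose leading term is divisible by another's, tail-reduce, and make monic.
Reduced Gröbner basis: {1}.
The reduced Gröbner basis of I + (p) is {1}: the ideal is the whole ring, so the enlarged system has no common solution — adjoining p is inconsistent.

Ideal membership is decidable via reduction modulo a Gröbner basis.

Adjoining 4x^{2} - x + 119y - 132 makes the ideal the whole ring: the system is inconsistent.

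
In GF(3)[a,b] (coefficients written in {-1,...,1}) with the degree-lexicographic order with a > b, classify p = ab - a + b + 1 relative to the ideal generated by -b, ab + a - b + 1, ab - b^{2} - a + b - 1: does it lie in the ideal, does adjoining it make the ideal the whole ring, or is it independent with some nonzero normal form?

Adjoining ab - a + b + 1 makes the ideal the whole ring: the system is inconsistent.

First compute the reduced Gröbner basis of I by Buchberger's algorithm.
f_1 = -b, LT = b.
f_2 = ab + a - b + 1, LT = ab.
f_3 = ab - b^{2} - a + b - 1, LT = ab.

S(f_1,f_2): lcm = ab. S = -a + b - 1.
  leading term a: no divisor's leading term divides it; move -a to the remainder.
  leading term b: subtract (-1)·f_1 from b - 1 → -1
  leading term 1: no divisor's leading term divides it; move -1 to the remainder.
  remainder -a - 1 ≠ 0; add h_4 = -a - 1 to the basis.

The other S-polynomials (S(f_1,f_3), S(f_2,f_3), S(f_1,h_4), S(f_2,h_4), S(f_3,h_4)) all reduce to 0 modulo the current basis, so we have a Gröbner basis.
Inter-reduce: drop elements whose leading term is divisible by another's, tail-reduce, and make monic.
Reduced Gröbner basis: {a + 1, b}.
Label its elements g_1 = a + 1, g_2 = b.

Reduce p = ab - a + b + 1 modulo G:
  leading term ab: subtract (b)·g_1 from ab - a + b + 1 → -a + 1
  leading term a: subtract (-1)·g_1 from -a + 1 → -1
  leading term 1: no divisor's leading term divides it; move -1 to the remainder.
  normal form = -1.
The normal form is nonzero, so p ∉ I. Since p minus its normal form lies in I, I + (p) = I + (r) where r = -1; decide whether this ideal is the whole ring.
Here r = -1 is a nonzero constant, hence a unit: 1 ∈ I + (p), the Gröbner basis of I + (p) is {1}, and the enlarged system has no common solution — adjoining p is inconsistent.

Ideal membership is decidable via reduction modulo a Gröbner basis.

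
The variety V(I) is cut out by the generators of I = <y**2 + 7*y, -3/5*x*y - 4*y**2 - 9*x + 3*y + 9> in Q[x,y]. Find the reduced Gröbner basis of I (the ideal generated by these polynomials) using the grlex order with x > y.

f_1 = y**2 + 7*y, LT = y**2.
f_2 = -3/5*x*y - 4*y**2 - 9*x + 3*y + 9, LT = x*y.

S(f_1,f_2): lcm = x*y**2. S = -20/3*y**3 - 8*x*y + 5*y**2 + 15*y.
  leading term y**3: subtract (-20/3*y)·f_1 from -20/3*y**3 - 8*x*y + 5*y**2 + 15*y → -8*x*y + 155/3*y**2 + 15*y
  leading term x*y: subtract (40/3)·f_2 from -8*x*y + 155/3*y**2 + 15*y → 105*y**2 + 120*x - 25*y - 120
  leading term y**2: subtract (105)·f_1 from 105*y**2 + 120*x - 25*y - 120 → 120*x - 760*y - 120
  leading term x: no divisor's leading term divides it; move 120*x to the remainder.
  leading term y: no divisor's leading term divides it; move -760*y to the remainder.
  leading term 1: no divisor's leading term divides it; move -120 to the remainder.
  remainder 120*x - 760*y - 120 ≠ 0; add g_3 = 120*x - 760*y - 120 to the basis.

The other S-polynomials (S(f_1,g_3), S(f_2,g_3)) all reduce to 0 modulo the current basis, so we have a Gröbner basis.
Inter-reduce: drop elements whose leading term is divisible by another's, tail-reduce, and make monic.

G = {y**2 + 7*y, x - 19/3*y - 1}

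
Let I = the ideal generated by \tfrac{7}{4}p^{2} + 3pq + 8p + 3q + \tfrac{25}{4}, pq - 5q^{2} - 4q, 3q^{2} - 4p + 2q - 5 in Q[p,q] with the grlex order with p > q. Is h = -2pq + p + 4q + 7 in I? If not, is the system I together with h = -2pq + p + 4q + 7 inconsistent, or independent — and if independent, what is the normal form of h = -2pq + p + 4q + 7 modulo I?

-2pq + p + 4q + 7 lies in I (it reduces to 0).

First compute the reduced Gröbner basis of I by Buchberger's algorithm.
f_1 = \tfrac{7}{4}p^{2} + 3pq + 8p + 3q + \tfrac{25}{4}, LT = p^{2}.
f_2 = pq - 5q^{2} - 4q, LT = pq.
f_3 = 3q^{2} - 4p + 2q - 5, LT = q^{2}.

S(f_1,f_2): lcm = p^{2}q. S = \tfrac{47}{7}pq^{2} + \tfrac{60}{7}pq + \tfrac{12}{7}q^{2} + \tfrac{25}{7}q.
  leading term pq^{2}: subtract (\tfrac{47}{7}q)·f_2 from \tfrac{47}{7}pq^{2} + \tfrac{60}{7}pq + \tfrac{12}{7}q^{2} + \tfrac{25}{7}q → \tfrac{235}{7}q^{3} + \tfrac{60}{7}pq + \tfrac{200}{7}q^{2} + \tfrac{25}{7}q
  leading term q^{3}: subtract (\tfrac{235}{21}q)·f_3 from \tfrac{235}{7}q^{3} + \tfrac{60}{7}pq + \tfrac{200}{7}q^{2} + \tfrac{25}{7}q → \tfrac{160}{3}pq + \tfrac{130}{21}q^{2} + \tfrac{1250}{21}q
  leading term pq: subtract (\tfrac{160}{3})·f_2 from \tfrac{160}{3}pq + \tfrac{130}{21}q^{2} + \tfrac{1250}{21}q → \tfrac{1910}{7}q^{2} + \tfrac{1910}{7}q
  leading term q^{2}: subtract (\tfrac{1910}{21})·f_3 from \tfrac{1910}{7}q^{2} + \tfrac{1910}{7}q → \tfrac{7640}{21}p + \tfrac{1910}{21}q + \tfrac{9550}{21}
  leading term p: no divisor's leading term divides it; move \tfrac{7640}{21}p to the remainder.
  leading term q: no divisor's leading term divides it; move \tfrac{1910}{21}q to the remainder.
  leading term 1: no divisor's leading term divides it; move \tfrac{9550}{21} to the remainder.
  remainder \tfrac{7640}{21}p + \tfrac{1910}{21}q + \tfrac{9550}{21} ≠ 0; add k_4 = \tfrac{7640}{21}p + \tfrac{1910}{21}q + \tfrac{9550}{21} to the basis.

S(f_2,f_3): lcm = pq^{2}. S = -5q^{3} + \tfrac{4}{3}p^{2} - \tfrac{2}{3}pq - 4q^{2} + \tfrac{5}{3}p.
  leading term q^{3}: subtract (-\tfrac{5}{3}q)·f_3 from -5q^{3} + \tfrac{4}{3}p^{2} - \tfrac{2}{3}pq - 4q^{2} + \tfrac{5}{3}p → \tfrac{4}{3}p^{2} - \tfrac{22}{3}pq - \tfrac{2}{3}q^{2} + \tfrac{5}{3}p - \tfrac{25}{3}q
  leading term p^{2}: subtract (\tfrac{16}{21})·f_1 from \tfrac{4}{3}p^{2} - \tfrac{22}{3}pq - \tfrac{2}{3}q^{2} + \tfrac{5}{3}p - \tfrac{25}{3}q → -\tfrac{202}{21}pq - \tfrac{2}{3}q^{2} - \tfrac{31}{7}p - \tfrac{223}{21}q - \tfrac{100}{21}
  leading term pq: subtract (-\tfrac{202}{21})·f_2 from -\tfrac{202}{21}pq - \tfrac{2}{3}q^{2} - \tfrac{31}{7}p - \tfrac{223}{21}q - \tfrac{100}{21} → -\tfrac{1024}{21}q^{2} - \tfrac{31}{7}p - \tfrac{1031}{21}q - \tfrac{100}{21}
  leading term q^{2}: subtract (-\tfrac{1024}{63})·f_3 from -\tfrac{1024}{21}q^{2} - \tfrac{31}{7}p - \tfrac{1031}{21}q - \tfrac{100}{21} → -\tfrac{625}{9}p - \tfrac{1045}{63}q - \tfrac{5420}{63}
  leading term p: subtract (-\tfrac{875}{4584})·k_4 from -\tfrac{625}{9}p - \tfrac{1045}{63}q - \tfrac{5420}{63} → \tfrac{65}{84}q + \tfrac{65}{84}
  leading term q: no divisor's leading term divides it; move \tfrac{65}{84}q to the remainder.
  leading term 1: no divisor's leading term divides it; move \tfrac{65}{84} to the remainder.
  remainder \tfrac{65}{84}q + \tfrac{65}{84} ≠ 0; add k_5 = \tfrac{65}{84}q + \tfrac{65}{84} to the basis.

The other S-polynomials (S(f_1,f_3), S(f_1,k_4), S(f_2,k_4), S(f_3,k_4), S(f_1,k_5), S(f_2,k_5), S(f_3,k_5), S(k_4,k_5)) all reduce to 0 modulo the current basis, so we have a Gröbner basis.
Inter-reduce: drop elements whose leading term is divisible by another's, tail-reduce, and make monic.
Reduced Gröbner basis: {p + 1, q + 1}.
Label its elements g_1 = p + 1, g_2 = q + 1.

Reduce h = -2pq + p + 4q + 7 modulo G:
  leading term pq: subtract (-2q)·g_1 from -2pq + p + 4q + 7 → p + 6q + 7
  leading term p: subtract (1)·g_1 from p + 6q + 7 → 6q + 6
  leading term q: subtract (6)·g_2 from 6q + 6 → 0
  normal form = 0.
Since the normal form is 0, h ∈ I.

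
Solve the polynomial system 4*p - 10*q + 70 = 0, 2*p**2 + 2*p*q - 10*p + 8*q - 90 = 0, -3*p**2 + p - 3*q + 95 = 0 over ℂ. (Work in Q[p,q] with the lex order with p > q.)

{(-5, 5)}

Compute a lex Gröbner basis by Buchberger's algorithm.
f_1 = 4*p - 10*q + 70, LT = p.
f_2 = 2*p**2 + 2*p*q - 10*p + 8*q - 90, LT = p**2.
f_3 = -3*p**2 + p - 3*q + 95, LT = p**2.

S(f_1,f_2): lcm = p**2. S = -7/2*p*q + 45/2*p - 4*q + 45.
  leading term p*q: subtract (-7/8*q)·f_1 from -7/2*p*q + 45/2*p - 4*q + 45 → 45/2*p - 35/4*q**2 + 229/4*q + 45
  leading term p: subtract (45/8)·f_1 from 45/2*p - 35/4*q**2 + 229/4*q + 45 → -35/4*q**2 + 227/2*q - 1395/4
  leading term q**2: no divisor's leading term divides it; move -35/4*q**2 to the remainder.
  leading term q: no divisor's leading term divides it; move 227/2*q to the remainder.
  leading term 1: no divisor's leading term divides it; move -1395/4 to the remainder.
  remainder -35/4*q**2 + 227/2*q - 1395/4 ≠ 0; add h_4 = -35/4*q**2 + 227/2*q - 1395/4 to the basis.

S(f_1,f_3): lcm = p**2. S = -5/2*p*q + 107/6*p - q + 95/3.
  leading term p*q: subtract (-5/8*q)·f_1 from -5/2*p*q + 107/6*p - q + 95/3 → 107/6*p - 25/4*q**2 + 171/4*q + 95/3
  leading term p: subtract (107/24)·f_1 from 107/6*p - 25/4*q**2 + 171/4*q + 95/3 → -25/4*q**2 + 262/3*q - 3365/12
  leading term q**2: subtract (5/7)·h_4 from -25/4*q**2 + 262/3*q - 3365/12 → 263/42*q - 1315/42
  leading term q: no divisor's leading term divides it; move 263/42*q to the remainder.
  leading term 1: no divisor's leading term divides it; move -1315/42 to the remainder.
  remainder 263/42*q - 1315/42 ≠ 0; add h_5 = 263/42*q - 1315/42 to the basis.

The other S-polynomials (S(f_2,f_3), S(f_1,h_4), S(f_2,h_4), S(f_3,h_4), S(f_1,h_5), S(f_2,h_5), S(f_3,h_5), S(h_4,h_5)) all reduce to 0 modulo the current basis, so we have a Gröbner basis.
Inter-reduce: drop elements whose leading term is divisible by another's, tail-reduce, and make monic.
Reduced Gröbner basis: {p + 5, q - 5}.

Since the basis is lex-ordered, q - 5 is univariate in q. Its roots are {5}. Back-substituting each root into the other basis elements fixes the other coordinates.
  q = 5: the earlier basis element becomes p + 5 = 0, giving p = -5 — point (-5, 5).
Each listed point satisfies every original equation (direct substitution).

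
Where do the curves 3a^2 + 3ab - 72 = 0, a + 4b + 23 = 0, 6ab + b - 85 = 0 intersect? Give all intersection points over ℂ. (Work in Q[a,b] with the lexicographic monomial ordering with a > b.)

{(-3, -5)}

Compute a lex Gröbner basis by Buchberger's algorithm.
f_1 = 3a^2 + 3ab - 72, LT = a^2.
f_2 = a + 4b + 23, LT = a.
f_3 = 6ab + b - 85, LT = ab.

S(f_1,f_2): lcm = a^2. S = -3ab - 23a - 24.
  leading term ab: subtract (-3b)·f_2 from -3ab - 23a - 24 → -23a + 12b^2 + 69b - 24
  leading term a: subtract (-23)·f_2 from -23a + 12b^2 + 69b - 24 → 12b^2 + 161b + 505
  leading term b^2: no divisor's leading term divides it; move 12b^2 to the remainder.
  leading term b: no divisor's leading term divides it; move 161b to the remainder.
  leading term 1: no divisor's leading term divides it; move 505 to the remainder.
  remainder 12b^2 + 161b + 505 ≠ 0; add h_4 = 12b^2 + 161b + 505 to the basis.

S(f_1,f_3): lcm = a^2b. S = ab^2 - 1/6ab + 85/6a - 24b.
  leading term ab^2: subtract (b^2)·f_2 from ab^2 - 1/6ab + 85/6a - 24b → -1/6ab + 85/6a - 4b^3 - 23b^2 - 24b
  leading term ab: subtract (-1/6b)·f_2 from -1/6ab + 85/6a - 4b^3 - 23b^2 - 24b → 85/6a - 4b^3 - 67/3b^2 - 121/6b
  leading term a: subtract (85/6)·f_2 from 85/6a - 4b^3 - 67/3b^2 - 121/6b → -4b^3 - 67/3b^2 - 461/6b - 1955/6
  leading term b^3: subtract (-1/3b)·h_4 from -4b^3 - 67/3b^2 - 461/6b - 1955/6 → 94/3b^2 + 183/2b - 1955/6
  leading term b^2: subtract (47/18)·h_4 from 94/3b^2 + 183/2b - 1955/6 → -2960/9b - 14800/9
  leading term b: no divisor's leading term divides it; move -2960/9b to the remainder.
  leading term 1: no divisor's leading term divides it; move -14800/9 to the remainder.
  remainder -2960/9b - 14800/9 ≠ 0; add h_5 = -2960/9b - 14800/9 to the basis.

The other S-polynomials (S(f_2,f_3), S(f_1,h_4), S(f_2,h_4), S(f_3,h_4), S(f_1,h_5), S(f_2,h_5), S(f_3,h_5), S(h_4,h_5)) all reduce to 0 modulo the current basis, so we have a Gröbner basis.
Inter-reduce: drop elements whose leading term is divisible by another's, tail-reduce, and make monic.
Reduced Gröbner basis: {a + 3, b + 5}.

From the last basis element, b + 5 = 0, so b takes values in {-5}. Each choice, substituted upward through the basis, yields the corresponding point(s) of the solution set.
  b = -5: the earlier basis element becomes a + 3 = 0, giving a = -3 — point (-3, -5).
Check: every point annihilates each of the original generators.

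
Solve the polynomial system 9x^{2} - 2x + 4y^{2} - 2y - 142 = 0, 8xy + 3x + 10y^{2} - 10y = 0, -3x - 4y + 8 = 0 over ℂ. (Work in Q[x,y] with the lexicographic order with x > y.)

Compute a lex Gröbner basis by Buchberger's algorithm.
f_1 = 9x^{2} - 2x + 4y^{2} - 2y - 142, LT = x^{2}.
f_2 = 8xy + 3x + 10y^{2} - 10y, LT = xy.
f_3 = -3x - 4y + 8, LT = x.

S(f_1,f_2): lcm = x^{2}y. S = -\tfrac{3}{8}x^{2} - \tfrac{5}{4}xy^{2} + \tfrac{37}{36}xy + \tfrac{4}{9}y^{3} - \tfrac{2}{9}y^{2} - \tfrac{142}{9}y.
  reduce S modulo (f_1, f_2, f_3):
  remainder \tfrac{289}{144}y^{3} - \tfrac{4019}{1152}y^{2} - \tfrac{15127}{1152}y - \tfrac{733}{96} ≠ 0; add h_4 = \tfrac{289}{144}y^{3} - \tfrac{4019}{1152}y^{2} - \tfrac{15127}{1152}y - \tfrac{733}{96} to the basis.

S(f_1,f_3): lcm = x^{2}. S = -\tfrac{4}{3}xy + \tfrac{22}{9}x + \tfrac{4}{9}y^{2} - \tfrac{2}{9}y - \tfrac{142}{9}.
  reduce S modulo (f_1, f_2, f_3, h_4):
  remainder \tfrac{19}{9}y^{2} - \tfrac{157}{27}y - \tfrac{214}{27} ≠ 0; add h_5 = \tfrac{19}{9}y^{2} - \tfrac{157}{27}y - \tfrac{214}{27} to the basis.

S(f_2,f_3): lcm = xy. S = \tfrac{3}{8}x - \tfrac{1}{12}y^{2} + \tfrac{17}{12}y.
  reduce S modulo (f_1, f_2, f_3, h_4, h_5):
  remainder \tfrac{235}{342}y + \tfrac{235}{342} ≠ 0; add h_6 = \tfrac{235}{342}y + \tfrac{235}{342} to the basis.

The other S-polynomials (S(f_1,h_4), S(f_2,h_4), S(f_3,h_4), S(f_1,h_5), S(f_2,h_5), S(f_3,h_5), S(h_4,h_5), S(f_1,h_6), S(f_2,h_6), S(f_3,h_6), S(h_4,h_6), S(h_5,h_6)) all reduce to 0 modulo the current basis, so we have a Gröbner basis.
Inter-reduce: drop elements whose leading term is divisible by another's, tail-reduce, and make monic.
Reduced Gröbner basis: {x - 4, y + 1}.

A lex Gröbner basis eliminates variables successively. Here y + 1 depends only on y, with roots {-1}; lifting each root through the earlier basis elements recovers the full solutions.
  y = -1: the earlier basis element becomes x - 4 = 0, giving x = 4 — point (4, -1).

{(4, -1)}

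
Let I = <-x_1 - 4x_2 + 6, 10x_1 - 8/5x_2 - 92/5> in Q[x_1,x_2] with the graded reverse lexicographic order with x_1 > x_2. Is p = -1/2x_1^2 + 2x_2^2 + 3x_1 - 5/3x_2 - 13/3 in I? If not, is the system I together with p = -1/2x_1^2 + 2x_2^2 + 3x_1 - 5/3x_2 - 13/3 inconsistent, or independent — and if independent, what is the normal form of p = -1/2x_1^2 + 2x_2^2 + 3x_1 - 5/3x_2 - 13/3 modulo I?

First compute the reduced Gröbner basis of I by Buchberger's algorithm.
f_1 = -x_1 - 4x_2 + 6, LT = x_1.
f_2 = 10x_1 - 8/5x_2 - 92/5, LT = x_1.

S(f_1,f_2): lcm = x_1. S = 104/25x_2 - 104/25.
  leading term x_2: no divisor's leading term divides it; move 104/25x_2 to the remainder.
  leading term 1: no divisor's leading term divides it; move -104/25 to the remainder.
  remainder 104/25x_2 - 104/25 ≠ 0; add h_3 = 104/25x_2 - 104/25 to the basis.

S(f_1,h_3): leading monomials are coprime, so the S-polynomial reduces to 0 (Buchberger's first criterion).
S(f_2,h_3): leading monomials are coprime, so the S-polynomial reduces to 0 (Buchberger's first criterion).
Every S-polynomial of the final basis reduces to 0, so we have a Gröbner basis.
Inter-reduce: drop elements whose leading term is divisible by another's, tail-reduce, and make monic.
Reduced Gröbner basis: {x_1 - 2, x_2 - 1}.
Label its elements g_1 = x_1 - 2, g_2 = x_2 - 1.

Reduce p = -1/2x_1^2 + 2x_2^2 + 3x_1 - 5/3x_2 - 13/3 modulo G:
  leading term x_1^2: subtract (-1/2x_1)·g_1 from -1/2x_1^2 + 2x_2^2 + 3x_1 - 5/3x_2 - 13/3 → 2x_2^2 + 2x_1 - 5/3x_2 - 13/3
  leading term x_2^2: subtract (2x_2)·g_2 from 2x_2^2 + 2x_1 - 5/3x_2 - 13/3 → 2x_1 + 1/3x_2 - 13/3
  leading term x_1: subtract (2)·g_1 from 2x_1 + 1/3x_2 - 13/3 → 1/3x_2 - 1/3
  leading term x_2: subtract (1/3)·g_2 from 1/3x_2 - 1/3 → 0
  normal form = 0.
Since the normal form is 0, p ∈ I.

-1/2x_1^2 + 2x_2^2 + 3x_1 - 5/3x_2 - 13/3 lies in I (it reduces to 0).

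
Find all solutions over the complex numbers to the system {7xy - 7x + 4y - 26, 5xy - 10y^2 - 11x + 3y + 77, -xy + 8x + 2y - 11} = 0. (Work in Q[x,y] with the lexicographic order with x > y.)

{(1, 3)}

Compute a lex Gröbner basis by Buchberger's algorithm.
f_1 = 7xy - 7x + 4y - 26, LT = xy.
f_2 = 5xy - 11x - 10y^2 + 3y + 77, LT = xy.
f_3 = -xy + 8x + 2y - 11, LT = xy.

S(f_1,f_2): lcm = xy. S = 6/5x + 2y^2 - 1/35y - 669/35.
  leading term x: no divisor's leading term divides it; move 6/5x to the remainder.
  leading term y^2: no divisor's leading term divides it; move 2y^2 to the remainder.
  leading term y: no divisor's leading term divides it; move -1/35y to the remainder.
  leading term 1: no divisor's leading term divides it; move -669/35 to the remainder.
  remainder 6/5x + 2y^2 - 1/35y - 669/35 ≠ 0; add h_4 = 6/5x + 2y^2 - 1/35y - 669/35 to the basis.

S(f_1,f_3): lcm = xy. S = 7x + 18/7y - 103/7.
  leading term x: subtract (35/6)·h_4 from 7x + 18/7y - 103/7 → -35/3y^2 + 115/42y + 1355/14
  leading term y^2: no divisor's leading term divides it; move -35/3y^2 to the remainder.
  leading term y: no divisor's leading term divides it; move 115/42y to the remainder.
  leading term 1: no divisor's leading term divides it; move 1355/14 to the remainder.
  remainder -35/3y^2 + 115/42y + 1355/14 ≠ 0; add h_5 = -35/3y^2 + 115/42y + 1355/14 to the basis.

S(f_1,h_4): lcm = xy. S = -x - 5/3y^3 + 1/42y^2 + 33/2y - 26/7.
  leading term x: subtract (-5/6)·h_4 from -x - 5/3y^3 + 1/42y^2 + 33/2y - 26/7 → -5/3y^3 + 71/42y^2 + 346/21y - 275/14
  leading term y^3: subtract (1/7y)·h_5 from -5/3y^3 + 71/42y^2 + 346/21y - 275/14 → 191/147y^2 + 779/294y - 275/14
  leading term y^2: subtract (-191/1715)·h_5 from 191/147y^2 + 779/294y - 275/14 → 7094/2401y - 21282/2401
  leading term y: no divisor's leading term divides it; move 7094/2401y to the remainder.
  leading term 1: no divisor's leading term divides it; move -21282/2401 to the remainder.
  remainder 7094/2401y - 21282/2401 ≠ 0; add h_6 = 7094/2401y - 21282/2401 to the basis.

The other S-polynomials (S(f_2,f_3), S(f_2,h_4), S(f_3,h_4), S(f_1,h_5), S(f_2,h_5), S(f_3,h_5), S(h_4,h_5), S(f_1,h_6), S(f_2,h_6), S(f_3,h_6), S(h_4,h_6), S(h_5,h_6)) all reduce to 0 modulo the current basis, so we have a Gröbner basis.
Inter-reduce: drop elements whose leading term is divisible by another's, tail-reduce, and make monic.
Reduced Gröbner basis: {x - 1, y - 3}.

Elimination: the polynomial y - 3 lies in the elimination ideal for y, so y ∈ {3}. For each such y, the remaining basis elements (now univariate) give the rest of the solution.
  y = 3: the earlier basis element becomes x - 1 = 0, giving x = 1 — point (1, 3).
Substituting each solution back into the original system confirms all equations vanish.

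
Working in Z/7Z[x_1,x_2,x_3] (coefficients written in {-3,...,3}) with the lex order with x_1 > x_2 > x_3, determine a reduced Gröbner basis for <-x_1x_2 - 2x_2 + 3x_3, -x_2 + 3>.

G = {x_1 - x_3 + 2, x_2 - 3}

f_1 = -x_1x_2 - 2x_2 + 3x_3, LT = x_1x_2.
f_2 = -x_2 + 3, LT = x_2.

S(f_1,f_2): lcm = x_1x_2. S = 3x_1 + 2x_2 - 3x_3.
  leading term x_1: no divisor's leading term divides it; move 3x_1 to the remainder.
  leading term x_2: subtract (-2)·f_2 from 2x_2 - 3x_3 → -3x_3 - 1
  leading term x_3: no divisor's leading term divides it; move -3x_3 to the remainder.
  leading term 1: no divisor's leading term divides it; move -1 to the remainder.
  remainder 3x_1 - 3x_3 - 1 ≠ 0; add g_3 = 3x_1 - 3x_3 - 1 to the basis.

The other S-polynomials (S(f_1,g_3), S(f_2,g_3)) all reduce to 0 modulo the current basis, so we have a Gröbner basis.
Inter-reduce: drop elements whose leading term is divisible by another's, tail-reduce, and make monic.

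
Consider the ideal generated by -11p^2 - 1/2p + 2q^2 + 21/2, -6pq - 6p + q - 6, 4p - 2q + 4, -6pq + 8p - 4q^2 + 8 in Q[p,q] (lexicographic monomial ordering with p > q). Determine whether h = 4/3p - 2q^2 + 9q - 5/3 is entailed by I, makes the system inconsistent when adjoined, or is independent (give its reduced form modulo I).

First compute the reduced Gröbner basis of I by Buchberger's algorithm.
f_1 = -11p^2 - 1/2p + 2q^2 + 21/2, LT = p^2.
f_2 = -6pq - 6p + q - 6, LT = pq.
f_3 = 4p - 2q + 4, LT = p.
f_4 = -6pq + 8p - 4q^2 + 8, LT = pq.

S(f_1,f_2): lcm = p^2q. S = -p^2 + 7/33pq - p - 2/11q^3 - 21/22q.
  leading term p^2: subtract (1/11)·f_1 from -p^2 + 7/33pq - p - 2/11q^3 - 21/22q → 7/33pq - 21/22p - 2/11q^3 - 2/11q^2 - 21/22q - 21/22
  leading term pq: subtract (-7/198)·f_2 from 7/33pq - 21/22p - 2/11q^3 - 2/11q^2 - 21/22q - 21/22 → -7/6p - 2/11q^3 - 2/11q^2 - 91/99q - 7/6
  leading term p: subtract (-7/24)·f_3 from -7/6p - 2/11q^3 - 2/11q^2 - 91/99q - 7/6 → -2/11q^3 - 2/11q^2 - 595/396q
  leading term q^3: no divisor's leading term divides it; move -2/11q^3 to the remainder.
  leading term q^2: no divisor's leading term divides it; move -2/11q^2 to the remainder.
  leading term q: no divisor's leading term divides it; move -595/396q to the remainder.
  remainder -2/11q^3 - 2/11q^2 - 595/396q ≠ 0; add k_5 = -2/11q^3 - 2/11q^2 - 595/396q to the basis.

S(f_1,f_3): lcm = p^2. S = 1/2pq - 21/22p - 2/11q^2 - 21/22.
  leading term pq: subtract (-1/12)·f_2 from 1/2pq - 21/22p - 2/11q^2 - 21/22 → -16/11p - 2/11q^2 + 1/12q - 16/11
  leading term p: subtract (-4/11)·f_3 from -16/11p - 2/11q^2 + 1/12q - 16/11 → -2/11q^2 - 85/132q
  leading term q^2: no divisor's leading term divides it; move -2/11q^2 to the remainder.
  leading term q: no divisor's leading term divides it; move -85/132q to the remainder.
  remainder -2/11q^2 - 85/132q ≠ 0; add k_6 = -2/11q^2 - 85/132q to the basis.

S(f_1,f_4): lcm = p^2q. S = 4/3p^2 - 2/3pq^2 + 1/22pq + 4/3p - 2/11q^3 - 21/22q.
  leading term p^2: subtract (-4/33)·f_1 from 4/3p^2 - 2/3pq^2 + 1/22pq + 4/3p - 2/11q^3 - 21/22q → -2/3pq^2 + 1/22pq + 14/11p - 2/11q^3 + 8/33q^2 - 21/22q + 14/11
  leading term pq^2: subtract (1/9q)·f_2 from -2/3pq^2 + 1/22pq + 14/11p - 2/11q^3 + 8/33q^2 - 21/22q + 14/11 → 47/66pq + 14/11p - 2/11q^3 + 13/99q^2 - 19/66q + 14/11
  leading term pq: subtract (-47/396)·f_2 from 47/66pq + 14/11p - 2/11q^3 + 13/99q^2 - 19/66q + 14/11 → 37/66p - 2/11q^3 + 13/99q^2 - 67/396q + 37/66
  leading term p: subtract (37/264)·f_3 from 37/66p - 2/11q^3 + 13/99q^2 - 67/396q + 37/66 → -2/11q^3 + 13/99q^2 + 1/9q
  leading term q^3: subtract (1)·k_5 from -2/11q^3 + 13/99q^2 + 1/9q → 31/99q^2 + 71/44q
  leading term q^2: subtract (-31/18)·k_6 from 31/99q^2 + 71/44q → 109/216q
  leading term q: no divisor's leading term divides it; move 109/216q to the remainder.
  remainder 109/216q ≠ 0; add k_7 = 109/216q to the basis.

The other S-polynomials (S(f_2,f_3), S(f_2,f_4), S(f_3,f_4), S(f_1,k_5), S(f_2,k_5), S(f_3,k_5), S(f_4,k_5), S(f_1,k_6), S(f_2,k_6), S(f_3,k_6), S(f_4,k_6), S(k_5,k_6), S(f_1,k_7), S(f_2,k_7), S(f_3,k_7), S(f_4,k_7), S(k_5,k_7), S(k_6,k_7)) all reduce to 0 modulo the current basis, so we have a Gröbner basis.
Inter-reduce: drop elements whose leading term is divisible by another's, tail-reduce, and make monic.
Reduced Gröbner basis: {p + 1, q}.
Label its elements g_1 = p + 1, g_2 = q.

Reduce h = 4/3p - 2q^2 + 9q - 5/3 modulo G:
  leading term p: subtract (4/3)·g_1 from 4/3p - 2q^2 + 9q - 5/3 → -2q^2 + 9q - 3
  leading term q^2: subtract (-2q)·g_2 from -2q^2 + 9q - 3 → 9q - 3
  leading term q: subtract (9)·g_2 from 9q - 3 → -3
  leading term 1: no divisor's leading term divides it; move -3 to the remainder.
  normal form = -3.
The normal form is nonzero, so h ∉ I. Since h minus its normal form lies in I, I + (h) = I + (r) where r = -3; decide whether this ideal is the whole ring.
Here r = -3 is a nonzero constant, hence a unit: 1 ∈ I + (h), the Gröbner basis of I + (h) is {1}, and the enlarged system has no common solution — adjoining h is inconsistent.

Adjoining 4/3p - 2q^2 + 9q - 5/3 makes the ideal the whole ring: the system is inconsistent.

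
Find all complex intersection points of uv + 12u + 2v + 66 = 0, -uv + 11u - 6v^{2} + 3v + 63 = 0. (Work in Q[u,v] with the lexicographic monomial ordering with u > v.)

Compute a lex Gröbner basis by Buchberger's algorithm.
f_1 = uv + 12u + 2v + 66, LT = uv.
f_2 = -uv + 11u - 6v^{2} + 3v + 63, LT = uv.

S(f_1,f_2): lcm = uv. S = 23u - 6v^{2} + 5v + 129.
  leading term u: no divisor's leading term divides it; move 23u to the remainder.
  leading term v^{2}: no divisor's leading term divides it; move -6v^{2} to the remainder.
  leading term v: no divisor's leading term divides it; move 5v to the remainder.
  leading term 1: no divisor's leading term divides it; move 129 to the remainder.
  remainder 23u - 6v^{2} + 5v + 129 ≠ 0; add h_3 = 23u - 6v^{2} + 5v + 129 to the basis.

S(f_1,h_3): lcm = uv. S = 12u + \tfrac{6}{23}v^{3} - \tfrac{5}{23}v^{2} - \tfrac{83}{23}v + 66.
  leading term u: subtract (\tfrac{12}{23})·h_3 from 12u + \tfrac{6}{23}v^{3} - \tfrac{5}{23}v^{2} - \tfrac{83}{23}v + 66 → \tfrac{6}{23}v^{3} + \tfrac{67}{23}v^{2} - \tfrac{143}{23}v - \tfrac{30}{23}
  leading term v^{3}: no divisor's leading term divides it; move \tfrac{6}{23}v^{3} to the remainder.
  leading term v^{2}: no divisor's leading term divides it; move \tfrac{67}{23}v^{2} to the remainder.
  leading term v: no divisor's leading term divides it; move -\tfrac{143}{23}v to the remainder.
  leading term 1: no divisor's leading term divides it; move -\tfrac{30}{23} to the remainder.
  remainder \tfrac{6}{23}v^{3} + \tfrac{67}{23}v^{2} - \tfrac{143}{23}v - \tfrac{30}{23} ≠ 0; add h_4 = \tfrac{6}{23}v^{3} + \tfrac{67}{23}v^{2} - \tfrac{143}{23}v - \tfrac{30}{23} to the basis.

S(f_2,h_3): lcm = uv. S = -11u + \tfrac{6}{23}v^{3} + \tfrac{133}{23}v^{2} - \tfrac{198}{23}v - 63.
  leading term u: subtract (-\tfrac{11}{23})·h_3 from -11u + \tfrac{6}{23}v^{3} + \tfrac{133}{23}v^{2} - \tfrac{198}{23}v - 63 → \tfrac{6}{23}v^{3} + \tfrac{67}{23}v^{2} - \tfrac{143}{23}v - \tfrac{30}{23}
  leading term v^{3}: subtract (1)·h_4 from \tfrac{6}{23}v^{3} + \tfrac{67}{23}v^{2} - \tfrac{143}{23}v - \tfrac{30}{23} → 0
  remainder 0.

S(f_1,h_4): lcm = uv^{3}. S = \tfrac{5}{6}uv^{2} + \tfrac{143}{6}uv + 5u + 2v^{3} + 66v^{2}.
  leading term uv^{2}: subtract (\tfrac{5}{6}v)·f_1 from \tfrac{5}{6}uv^{2} + \tfrac{143}{6}uv + 5u + 2v^{3} + 66v^{2} → \tfrac{83}{6}uv + 5u + 2v^{3} + \tfrac{193}{3}v^{2} - 55v
  leading term uv: subtract (\tfrac{83}{6})·f_1 from \tfrac{83}{6}uv + 5u + 2v^{3} + \tfrac{193}{3}v^{2} - 55v → -161u + 2v^{3} + \tfrac{193}{3}v^{2} - \tfrac{248}{3}v - 913
  leading term u: subtract (-7)·h_3 from -161u + 2v^{3} + \tfrac{193}{3}v^{2} - \tfrac{248}{3}v - 913 → 2v^{3} + \tfrac{67}{3}v^{2} - \tfrac{143}{3}v - 10
  leading term v^{3}: subtract (\tfrac{23}{3})·h_4 from 2v^{3} + \tfrac{67}{3}v^{2} - \tfrac{143}{3}v - 10 → 0
  remainder 0.

S(f_2,h_4): lcm = uv^{3}. S = -\tfrac{133}{6}uv^{2} + \tfrac{143}{6}uv + 5u + 6v^{4} - 3v^{3} - 63v^{2}.
  leading term uv^{2}: subtract (-\tfrac{133}{6}v)·f_1 from -\tfrac{133}{6}uv^{2} + \tfrac{143}{6}uv + 5u + 6v^{4} - 3v^{3} - 63v^{2} → \tfrac{1739}{6}uv + 5u + 6v^{4} - 3v^{3} - \tfrac{56}{3}v^{2} + 1463v
  leading term uv: subtract (\tfrac{1739}{6})·f_1 from \tfrac{1739}{6}uv + 5u + 6v^{4} - 3v^{3} - \tfrac{56}{3}v^{2} + 1463v → -3473u + 6v^{4} - 3v^{3} - \tfrac{56}{3}v^{2} + \tfrac{2650}{3}v - 19129
  leading term u: subtract (-151)·h_3 from -3473u + 6v^{4} - 3v^{3} - \tfrac{56}{3}v^{2} + \tfrac{2650}{3}v - 19129 → 6v^{4} - 3v^{3} - \tfrac{2774}{3}v^{2} + \tfrac{4915}{3}v + 350
  leading term v^{4}: subtract (23v)·h_4 from 6v^{4} - 3v^{3} - \tfrac{2774}{3}v^{2} + \tfrac{4915}{3}v + 350 → -70v^{3} - \tfrac{2345}{3}v^{2} + \tfrac{5005}{3}v + 350
  leading term v^{3}: subtract (-\tfrac{805}{3})·h_4 from -70v^{3} - \tfrac{2345}{3}v^{2} + \tfrac{5005}{3}v + 350 → 0
  remainder 0.

S(h_3,h_4): leading monomials are coprime, so the S-polynomial reduces to 0 (Buchberger's first criterion).
Every S-polynomial of the final basis reduces to 0, so we have a Gröbner basis.
Inter-reduce: drop elements whose leading term is divisible by another's, tail-reduce, and make monic.
Reduced Gröbner basis: {u - \tfrac{6}{23}v^{2} + \tfrac{5}{23}v + \tfrac{129}{23}, v^{3} + \tfrac{67}{6}v^{2} - \tfrac{143}{6}v - 5}.

Elimination: the polynomial v^{3} + \tfrac{67}{6}v^{2} - \tfrac{143}{6}v - 5 lies in the elimination ideal for v, so v ∈ {2, -79/12 - sqrt(5881)/12, -79/12 + sqrt(5881)/12}. For each such v, the remaining basis elements (now univariate) give the rest of the solution.
  v = 2: the earlier basis element becomes u + 5 = 0, giving u = -5 — point (-5, 2).
  v = -79/12 - sqrt(5881)/12: the earlier basis element becomes u - 7*sqrt(5881)/23 - 409/23 = 0, giving u = 409/23 + 7*sqrt(5881)/23 — point (409/23 + 7*sqrt(5881)/23, -79/12 - sqrt(5881)/12).
  v = -79/12 + sqrt(5881)/12: the earlier basis element becomes u - 409/23 + 7*sqrt(5881)/23 = 0, giving u = 409/23 - 7*sqrt(5881)/23 — point (409/23 - 7*sqrt(5881)/23, -79/12 + sqrt(5881)/12).
Each listed point satisfies every original equation (direct substitution).

{(-5, 2), (409/23 + 7*sqrt(5881)/23, -79/12 - sqrt(5881)/12), (409/23 - 7*sqrt(5881)/23, -79/12 + sqrt(5881)/12)}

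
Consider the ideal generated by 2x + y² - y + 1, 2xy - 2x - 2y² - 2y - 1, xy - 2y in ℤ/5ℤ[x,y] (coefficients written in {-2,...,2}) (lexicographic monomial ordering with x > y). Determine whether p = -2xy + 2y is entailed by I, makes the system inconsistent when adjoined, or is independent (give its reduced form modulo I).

-2xy + 2y is independent of I; its normal form modulo I is -2y.

First compute the reduced Gröbner basis of I by Buchberger's algorithm.
f_1 = 2x + y² - y + 1, LT = x.
f_2 = 2xy - 2x - 2y² - 2y - 1, LT = xy.
f_3 = xy - 2y, LT = xy.

S(f_1,f_2): lcm = xy. S = x - 2y³ - 2y² - y - 2.
  reduce S modulo (f_1, f_2, f_3):
  remainder -2y³ + 2y ≠ 0; add h_4 = -2y³ + 2y to the basis.

S(f_1,f_3): lcm = xy. S = -2y³ + 2y².
  reduce S modulo (f_1, f_2, f_3, h_4):
  remainder 2y² - 2y ≠ 0; add h_5 = 2y² - 2y to the basis.

The other S-polynomials (S(f_2,f_3), S(f_1,h_4), S(f_2,h_4), S(f_3,h_4), S(f_1,h_5), S(f_2,h_5), S(f_3,h_5), S(h_4,h_5)) all reduce to 0 modulo the current basis, so we have a Gröbner basis.
Inter-reduce: drop elements whose leading term is divisible by another's, tail-reduce, and make monic.
Reduced Gröbner basis: {x - 2, y² - y}.
Label its elements g_1 = x - 2, g_2 = y² - y.

Reduce p = -2xy + 2y modulo G:
  leading term xy: subtract (-2y)·g_1 from -2xy + 2y → -2y
  leading term y: no divisor's leading term divides it; move -2y to the remainder.
  normal form = -2y.
The normal form is nonzero, so p ∉ I. Since p minus its normal form lies in I, I + (p) = I + (r) where r = -2y; decide whether this ideal is the whole ring.
Run Buchberger on G together with r (pairs among the g_i already reduce to 0 since G is a Gröbner basis):
g_1 = x - 2, LT = x.
g_2 = y² - y, LT = y².
r = -2y, LT = y.

The S-polynomials (S(g_1,g_2), S(g_1,r), S(g_2,r)) all reduce to 0 modulo the current basis, so we have a Gröbner basis.
Inter-reduce: drop elements whose leading term is divisible by another's, tail-reduce, and make monic.
Reduced Gröbner basis: {x - 2, y}.
The reduced Gröbner basis of I + (p) is {x - 2, y} ≠ {1}, a proper ideal, so the enlarged system stays consistent: p is independent of I, with normal form -2y.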